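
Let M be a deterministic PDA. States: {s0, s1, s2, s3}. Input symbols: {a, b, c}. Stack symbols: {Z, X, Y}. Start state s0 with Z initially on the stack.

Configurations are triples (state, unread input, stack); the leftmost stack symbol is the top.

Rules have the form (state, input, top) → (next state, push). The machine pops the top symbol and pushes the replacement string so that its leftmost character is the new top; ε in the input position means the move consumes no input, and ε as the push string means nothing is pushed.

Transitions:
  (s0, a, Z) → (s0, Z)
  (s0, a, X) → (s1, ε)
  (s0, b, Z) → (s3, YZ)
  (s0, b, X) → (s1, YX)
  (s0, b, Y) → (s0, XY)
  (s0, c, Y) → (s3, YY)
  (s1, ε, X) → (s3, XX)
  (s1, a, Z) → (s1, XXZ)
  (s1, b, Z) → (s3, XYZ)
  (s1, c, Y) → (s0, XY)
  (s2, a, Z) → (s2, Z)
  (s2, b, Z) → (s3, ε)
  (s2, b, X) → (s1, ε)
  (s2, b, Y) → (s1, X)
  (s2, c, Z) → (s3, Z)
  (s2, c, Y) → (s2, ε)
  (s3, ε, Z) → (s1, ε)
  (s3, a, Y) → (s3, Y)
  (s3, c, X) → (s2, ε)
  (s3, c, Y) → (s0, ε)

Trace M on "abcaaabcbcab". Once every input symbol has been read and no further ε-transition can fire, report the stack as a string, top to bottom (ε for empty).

YZ

(s0, abcaaabcbcab, Z)
  read a, top Z: go to s0, push Z → (s0, bcaaabcbcab, Z)
  read b, top Z: go to s3, push YZ → (s3, caaabcbcab, YZ)
  read c, top Y: go to s0, push ε → (s0, aaabcbcab, Z)
  read a, top Z: go to s0, push Z → (s0, aabcbcab, Z)
  read a, top Z: go to s0, push Z → (s0, abcbcab, Z)
  read a, top Z: go to s0, push Z → (s0, bcbcab, Z)
  read b, top Z: go to s3, push YZ → (s3, cbcab, YZ)
  read c, top Y: go to s0, push ε → (s0, bcab, Z)
  read b, top Z: go to s3, push YZ → (s3, cab, YZ)
  read c, top Y: go to s0, push ε → (s0, ab, Z)
  read a, top Z: go to s0, push Z → (s0, b, Z)
  read b, top Z: go to s3, push YZ → (s3, ε, YZ)
All input consumed in state s3 with stack YZ.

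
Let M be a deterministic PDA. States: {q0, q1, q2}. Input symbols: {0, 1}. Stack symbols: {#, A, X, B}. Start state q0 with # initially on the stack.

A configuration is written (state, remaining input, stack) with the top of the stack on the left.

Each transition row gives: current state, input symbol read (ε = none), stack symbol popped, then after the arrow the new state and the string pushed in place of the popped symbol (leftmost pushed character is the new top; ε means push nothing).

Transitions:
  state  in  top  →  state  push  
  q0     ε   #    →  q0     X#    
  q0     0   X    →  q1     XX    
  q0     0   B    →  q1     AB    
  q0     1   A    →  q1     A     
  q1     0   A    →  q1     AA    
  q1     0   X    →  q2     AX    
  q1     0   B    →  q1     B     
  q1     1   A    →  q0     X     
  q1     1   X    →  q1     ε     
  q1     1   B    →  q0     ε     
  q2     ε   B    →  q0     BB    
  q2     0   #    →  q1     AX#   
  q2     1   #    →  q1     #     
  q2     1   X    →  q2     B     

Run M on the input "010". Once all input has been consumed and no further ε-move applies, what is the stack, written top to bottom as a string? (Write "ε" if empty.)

AX#

(q0, 010, #) ⊢ (q0, 010, X#) ⊢ (q1, 10, XX#) ⊢ (q1, 0, X#) ⊢ (q2, ε, AX#)
All input consumed in state q2 with stack AX#.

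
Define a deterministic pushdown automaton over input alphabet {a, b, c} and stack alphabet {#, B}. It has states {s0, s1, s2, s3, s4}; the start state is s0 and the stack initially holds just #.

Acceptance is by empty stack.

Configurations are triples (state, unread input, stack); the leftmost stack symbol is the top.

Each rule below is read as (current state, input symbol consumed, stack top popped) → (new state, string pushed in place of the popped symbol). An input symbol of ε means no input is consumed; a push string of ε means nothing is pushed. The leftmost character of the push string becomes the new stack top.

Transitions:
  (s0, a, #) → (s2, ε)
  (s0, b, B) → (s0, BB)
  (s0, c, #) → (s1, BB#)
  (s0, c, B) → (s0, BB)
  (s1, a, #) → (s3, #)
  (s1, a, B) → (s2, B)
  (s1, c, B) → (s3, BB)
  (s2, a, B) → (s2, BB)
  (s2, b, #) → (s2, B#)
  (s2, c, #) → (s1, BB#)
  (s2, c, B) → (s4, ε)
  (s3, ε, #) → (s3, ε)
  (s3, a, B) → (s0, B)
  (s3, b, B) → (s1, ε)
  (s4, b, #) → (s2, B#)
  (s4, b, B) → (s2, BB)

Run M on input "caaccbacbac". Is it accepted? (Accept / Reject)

Reject

(s0, caaccbacbac, #)
  read c, top #: go to s1, push BB# → (s1, aaccbacbac, BB#)
  read a, top B: go to s2, push B → (s2, accbacbac, BB#)
  read a, top B: go to s2, push BB → (s2, ccbacbac, BBB#)
  read c, top B: go to s4, push ε → (s4, cbacbac, BB#)
No transition applies at (s4, cbacbac, BB#); input not fully consumed.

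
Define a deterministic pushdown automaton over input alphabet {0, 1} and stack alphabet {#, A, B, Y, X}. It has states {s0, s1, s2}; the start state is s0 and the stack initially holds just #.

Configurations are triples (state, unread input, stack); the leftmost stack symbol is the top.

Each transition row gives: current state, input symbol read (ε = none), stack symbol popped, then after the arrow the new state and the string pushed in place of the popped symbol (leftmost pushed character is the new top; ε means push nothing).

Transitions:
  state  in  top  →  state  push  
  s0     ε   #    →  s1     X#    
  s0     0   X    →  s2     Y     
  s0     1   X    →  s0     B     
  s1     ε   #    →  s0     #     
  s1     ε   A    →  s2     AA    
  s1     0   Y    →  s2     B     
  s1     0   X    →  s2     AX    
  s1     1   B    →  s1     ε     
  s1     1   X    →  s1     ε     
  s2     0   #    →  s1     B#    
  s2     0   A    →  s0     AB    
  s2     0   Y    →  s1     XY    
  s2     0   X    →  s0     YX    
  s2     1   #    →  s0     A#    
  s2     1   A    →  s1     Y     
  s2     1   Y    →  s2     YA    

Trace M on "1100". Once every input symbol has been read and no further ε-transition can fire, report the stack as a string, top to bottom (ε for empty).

ABX#

(s0, 1100, #)
  ε-move, top #: go to s1, push X# → (s1, 1100, X#)
  read 1, top X: go to s1, push ε → (s1, 100, #)
  ε-move, top #: go to s0, push # → (s0, 100, #)
  ε-move, top #: go to s1, push X# → (s1, 100, X#)
  read 1, top X: go to s1, push ε → (s1, 00, #)
  ε-move, top #: go to s0, push # → (s0, 00, #)
  ε-move, top #: go to s1, push X# → (s1, 00, X#)
  read 0, top X: go to s2, push AX → (s2, 0, AX#)
  read 0, top A: go to s0, push AB → (s0, ε, ABX#)
All input consumed in state s0 with stack ABX#.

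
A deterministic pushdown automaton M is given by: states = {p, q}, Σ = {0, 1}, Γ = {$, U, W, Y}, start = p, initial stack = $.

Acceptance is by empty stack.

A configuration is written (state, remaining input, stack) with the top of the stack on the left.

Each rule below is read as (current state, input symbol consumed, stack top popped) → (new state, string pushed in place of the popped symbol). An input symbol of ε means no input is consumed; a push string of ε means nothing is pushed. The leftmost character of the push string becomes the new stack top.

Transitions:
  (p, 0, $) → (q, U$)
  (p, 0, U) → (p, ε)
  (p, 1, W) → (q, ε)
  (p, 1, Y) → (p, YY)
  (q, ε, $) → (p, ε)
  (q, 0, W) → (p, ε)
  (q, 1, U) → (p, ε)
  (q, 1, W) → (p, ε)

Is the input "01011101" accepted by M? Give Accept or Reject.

(p, 01011101, $)
  read 0, top $: go to q, push U$ → (q, 1011101, U$)
  read 1, top U: go to p, push ε → (p, 011101, $)
  read 0, top $: go to q, push U$ → (q, 11101, U$)
  read 1, top U: go to p, push ε → (p, 1101, $)
No transition applies at (p, 1101, $); input not fully consumed.

Reject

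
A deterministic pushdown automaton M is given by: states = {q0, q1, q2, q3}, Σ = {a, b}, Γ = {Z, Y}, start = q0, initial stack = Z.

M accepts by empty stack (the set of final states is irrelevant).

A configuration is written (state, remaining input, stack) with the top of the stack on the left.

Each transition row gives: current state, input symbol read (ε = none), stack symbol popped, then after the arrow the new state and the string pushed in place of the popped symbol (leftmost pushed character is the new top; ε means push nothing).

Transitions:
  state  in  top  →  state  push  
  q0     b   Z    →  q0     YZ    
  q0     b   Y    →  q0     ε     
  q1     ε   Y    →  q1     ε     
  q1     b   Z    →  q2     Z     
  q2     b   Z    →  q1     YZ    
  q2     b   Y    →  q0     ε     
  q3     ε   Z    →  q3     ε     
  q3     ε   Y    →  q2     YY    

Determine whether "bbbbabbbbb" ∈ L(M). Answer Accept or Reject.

(q0, bbbbabbbbb, Z)
  read b, top Z: go to q0, push YZ → (q0, bbbabbbbb, YZ)
  read b, top Y: go to q0, push ε → (q0, bbabbbbb, Z)
  read b, top Z: go to q0, push YZ → (q0, babbbbb, YZ)
  read b, top Y: go to q0, push ε → (q0, abbbbb, Z)
No transition applies at (q0, abbbbb, Z); input not fully consumed.

Reject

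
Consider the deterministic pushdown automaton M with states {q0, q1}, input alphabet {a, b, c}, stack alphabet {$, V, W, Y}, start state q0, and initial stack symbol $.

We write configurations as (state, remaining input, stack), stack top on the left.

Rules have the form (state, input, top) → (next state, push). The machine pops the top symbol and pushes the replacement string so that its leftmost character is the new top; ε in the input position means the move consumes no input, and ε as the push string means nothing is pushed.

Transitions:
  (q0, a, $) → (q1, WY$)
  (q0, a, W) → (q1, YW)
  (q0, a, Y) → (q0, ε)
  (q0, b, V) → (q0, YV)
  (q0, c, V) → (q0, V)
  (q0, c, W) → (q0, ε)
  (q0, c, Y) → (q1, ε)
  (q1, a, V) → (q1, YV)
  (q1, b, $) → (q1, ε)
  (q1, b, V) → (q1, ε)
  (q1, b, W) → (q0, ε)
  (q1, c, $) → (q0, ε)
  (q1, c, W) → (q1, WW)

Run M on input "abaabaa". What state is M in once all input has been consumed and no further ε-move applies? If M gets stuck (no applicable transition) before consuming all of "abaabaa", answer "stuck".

(q0, abaabaa, $)
  read a, top $: go to q1, push WY$ → (q1, baabaa, WY$)
  read b, top W: go to q0, push ε → (q0, aabaa, Y$)
  read a, top Y: go to q0, push ε → (q0, abaa, $)
  read a, top $: go to q1, push WY$ → (q1, baa, WY$)
  read b, top W: go to q0, push ε → (q0, aa, Y$)
  read a, top Y: go to q0, push ε → (q0, a, $)
  read a, top $: go to q1, push WY$ → (q1, ε, WY$)
All input consumed; M is in state q1.

q1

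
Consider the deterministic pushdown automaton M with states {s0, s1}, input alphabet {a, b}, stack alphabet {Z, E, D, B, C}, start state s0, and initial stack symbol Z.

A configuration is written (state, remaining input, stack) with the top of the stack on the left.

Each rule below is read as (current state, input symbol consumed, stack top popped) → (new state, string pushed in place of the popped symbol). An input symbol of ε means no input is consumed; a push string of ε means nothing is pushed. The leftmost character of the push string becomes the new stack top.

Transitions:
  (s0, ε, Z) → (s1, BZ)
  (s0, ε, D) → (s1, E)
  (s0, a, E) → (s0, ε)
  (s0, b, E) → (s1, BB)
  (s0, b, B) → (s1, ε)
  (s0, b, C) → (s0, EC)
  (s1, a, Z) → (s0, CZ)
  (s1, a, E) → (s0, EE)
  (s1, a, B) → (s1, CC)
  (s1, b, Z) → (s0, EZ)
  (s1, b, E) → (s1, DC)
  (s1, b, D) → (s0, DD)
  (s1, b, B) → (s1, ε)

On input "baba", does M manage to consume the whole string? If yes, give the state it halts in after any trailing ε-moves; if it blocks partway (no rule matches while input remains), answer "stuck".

(s0, baba, Z)
  ε-move, top Z: go to s1, push BZ → (s1, baba, BZ)
  read b, top B: go to s1, push ε → (s1, aba, Z)
  read a, top Z: go to s0, push CZ → (s0, ba, CZ)
  read b, top C: go to s0, push EC → (s0, a, ECZ)
  read a, top E: go to s0, push ε → (s0, ε, CZ)
All input consumed; M is in state s0.

s0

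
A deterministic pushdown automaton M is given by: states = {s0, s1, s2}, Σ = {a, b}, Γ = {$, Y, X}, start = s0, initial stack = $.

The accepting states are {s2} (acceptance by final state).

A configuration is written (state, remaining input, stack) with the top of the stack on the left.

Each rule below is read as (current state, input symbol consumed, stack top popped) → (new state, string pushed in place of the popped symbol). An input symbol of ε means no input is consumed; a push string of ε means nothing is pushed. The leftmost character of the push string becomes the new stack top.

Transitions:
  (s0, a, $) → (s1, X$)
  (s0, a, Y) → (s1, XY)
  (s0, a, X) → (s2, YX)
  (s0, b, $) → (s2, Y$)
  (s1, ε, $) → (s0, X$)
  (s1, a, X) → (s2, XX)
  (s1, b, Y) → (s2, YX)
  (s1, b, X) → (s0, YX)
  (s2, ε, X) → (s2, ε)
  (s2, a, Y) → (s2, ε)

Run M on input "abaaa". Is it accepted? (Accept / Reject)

Accept

(s0, abaaa, $) ⊢ (s1, baaa, X$) ⊢ (s0, aaa, YX$) ⊢ (s1, aa, XYX$) ⊢ (s2, a, XXYX$) ⊢ (s2, a, XYX$) ⊢ (s2, a, YX$) ⊢ (s2, ε, X$)
All input consumed; state s2 ∈ F.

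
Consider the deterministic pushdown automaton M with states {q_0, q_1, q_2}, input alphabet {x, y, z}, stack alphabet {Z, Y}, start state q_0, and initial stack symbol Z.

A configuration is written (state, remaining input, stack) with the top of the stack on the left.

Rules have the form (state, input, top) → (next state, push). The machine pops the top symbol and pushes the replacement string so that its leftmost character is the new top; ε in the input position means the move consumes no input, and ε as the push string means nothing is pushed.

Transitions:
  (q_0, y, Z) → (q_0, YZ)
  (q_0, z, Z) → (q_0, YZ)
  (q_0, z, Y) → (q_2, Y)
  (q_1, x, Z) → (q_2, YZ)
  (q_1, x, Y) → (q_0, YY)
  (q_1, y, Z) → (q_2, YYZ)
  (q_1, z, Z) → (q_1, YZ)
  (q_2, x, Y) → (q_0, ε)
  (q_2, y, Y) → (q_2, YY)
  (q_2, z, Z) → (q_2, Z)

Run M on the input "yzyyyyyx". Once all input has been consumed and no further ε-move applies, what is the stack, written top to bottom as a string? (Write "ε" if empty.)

(q_0, yzyyyyyx, Z)
  read y, top Z: go to q_0, push YZ → (q_0, zyyyyyx, YZ)
  read z, top Y: go to q_2, push Y → (q_2, yyyyyx, YZ)
  read y, top Y: go to q_2, push YY → (q_2, yyyyx, YYZ)
  read y, top Y: go to q_2, push YY → (q_2, yyyx, YYYZ)
  read y, top Y: go to q_2, push YY → (q_2, yyx, YYYYZ)
  read y, top Y: go to q_2, push YY → (q_2, yx, YYYYYZ)
  read y, top Y: go to q_2, push YY → (q_2, x, YYYYYYZ)
  read x, top Y: go to q_0, push ε → (q_0, ε, YYYYYZ)
All input consumed in state q_0 with stack YYYYYZ.

YYYYYZ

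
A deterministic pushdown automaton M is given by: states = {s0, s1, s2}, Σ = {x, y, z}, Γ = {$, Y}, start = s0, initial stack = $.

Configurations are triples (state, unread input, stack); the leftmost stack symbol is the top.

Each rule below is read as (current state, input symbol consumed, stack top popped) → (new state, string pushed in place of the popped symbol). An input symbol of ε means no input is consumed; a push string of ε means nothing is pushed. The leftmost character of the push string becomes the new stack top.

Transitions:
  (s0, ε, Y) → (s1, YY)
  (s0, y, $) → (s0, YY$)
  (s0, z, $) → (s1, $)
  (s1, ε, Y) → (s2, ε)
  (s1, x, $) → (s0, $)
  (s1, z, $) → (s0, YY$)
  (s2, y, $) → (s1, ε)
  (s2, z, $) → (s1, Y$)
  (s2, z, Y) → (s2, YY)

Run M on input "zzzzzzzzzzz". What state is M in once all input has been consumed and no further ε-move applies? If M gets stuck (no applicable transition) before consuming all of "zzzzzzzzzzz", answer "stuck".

s2

(s0, zzzzzzzzzzz, $)
  read z, top $: go to s1, push $ → (s1, zzzzzzzzzz, $)
  read z, top $: go to s0, push YY$ → (s0, zzzzzzzzz, YY$)
  ε-move, top Y: go to s1, push YY → (s1, zzzzzzzzz, YYY$)
  ε-move, top Y: go to s2, push ε → (s2, zzzzzzzzz, YY$)
  read z, top Y: go to s2, push YY → (s2, zzzzzzzz, YYY$)
  read z, top Y: go to s2, push YY → (s2, zzzzzzz, YYYY$)
  read z, top Y: go to s2, push YY → (s2, zzzzzz, YYYYY$)
  read z, top Y: go to s2, push YY → (s2, zzzzz, YYYYYY$)
  read z, top Y: go to s2, push YY → (s2, zzzz, YYYYYYY$)
  read z, top Y: go to s2, push YY → (s2, zzz, YYYYYYYY$)
  read z, top Y: go to s2, push YY → (s2, zz, YYYYYYYYY$)
  read z, top Y: go to s2, push YY → (s2, z, YYYYYYYYYY$)
  read z, top Y: go to s2, push YY → (s2, ε, YYYYYYYYYYY$)
All input consumed; M is in state s2.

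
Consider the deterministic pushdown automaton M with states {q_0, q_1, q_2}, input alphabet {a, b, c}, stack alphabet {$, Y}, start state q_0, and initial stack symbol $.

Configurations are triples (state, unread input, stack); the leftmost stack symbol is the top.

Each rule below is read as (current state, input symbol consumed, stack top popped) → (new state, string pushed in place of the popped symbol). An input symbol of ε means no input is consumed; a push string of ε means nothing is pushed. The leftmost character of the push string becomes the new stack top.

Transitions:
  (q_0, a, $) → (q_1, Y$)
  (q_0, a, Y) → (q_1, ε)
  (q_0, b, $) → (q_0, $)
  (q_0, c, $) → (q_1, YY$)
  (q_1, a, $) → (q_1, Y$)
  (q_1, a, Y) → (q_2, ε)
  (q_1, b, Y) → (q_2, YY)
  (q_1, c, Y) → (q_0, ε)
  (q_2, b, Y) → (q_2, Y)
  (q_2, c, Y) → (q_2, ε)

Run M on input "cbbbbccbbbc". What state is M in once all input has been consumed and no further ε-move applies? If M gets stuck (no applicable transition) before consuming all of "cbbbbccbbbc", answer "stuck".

q_2

(q_0, cbbbbccbbbc, $)
  read c, top $: go to q_1, push YY$ → (q_1, bbbbccbbbc, YY$)
  read b, top Y: go to q_2, push YY → (q_2, bbbccbbbc, YYY$)
  read b, top Y: go to q_2, push Y → (q_2, bbccbbbc, YYY$)
  read b, top Y: go to q_2, push Y → (q_2, bccbbbc, YYY$)
  read b, top Y: go to q_2, push Y → (q_2, ccbbbc, YYY$)
  read c, top Y: go to q_2, push ε → (q_2, cbbbc, YY$)
  read c, top Y: go to q_2, push ε → (q_2, bbbc, Y$)
  read b, top Y: go to q_2, push Y → (q_2, bbc, Y$)
  read b, top Y: go to q_2, push Y → (q_2, bc, Y$)
  read b, top Y: go to q_2, push Y → (q_2, c, Y$)
  read c, top Y: go to q_2, push ε → (q_2, ε, $)
All input consumed; M is in state q_2.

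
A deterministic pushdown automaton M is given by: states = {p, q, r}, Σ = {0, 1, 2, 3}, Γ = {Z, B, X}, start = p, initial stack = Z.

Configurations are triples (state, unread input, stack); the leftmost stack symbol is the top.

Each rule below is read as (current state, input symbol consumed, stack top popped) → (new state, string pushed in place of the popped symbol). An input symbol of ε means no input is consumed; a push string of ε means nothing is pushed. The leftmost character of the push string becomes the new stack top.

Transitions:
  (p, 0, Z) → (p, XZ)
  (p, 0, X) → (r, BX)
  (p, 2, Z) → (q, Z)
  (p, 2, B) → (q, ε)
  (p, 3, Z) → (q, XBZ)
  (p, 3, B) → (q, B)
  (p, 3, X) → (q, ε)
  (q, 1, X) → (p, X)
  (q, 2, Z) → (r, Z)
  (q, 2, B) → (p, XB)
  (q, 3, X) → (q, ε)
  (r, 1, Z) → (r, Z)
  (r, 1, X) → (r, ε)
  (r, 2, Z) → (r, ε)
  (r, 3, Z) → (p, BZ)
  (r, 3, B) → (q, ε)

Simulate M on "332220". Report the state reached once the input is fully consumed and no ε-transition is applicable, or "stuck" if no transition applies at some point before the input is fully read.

stuck

(p, 332220, Z)
  read 3, top Z: go to q, push XBZ → (q, 32220, XBZ)
  read 3, top X: go to q, push ε → (q, 2220, BZ)
  read 2, top B: go to p, push XB → (p, 220, XBZ)
No transition for (p, 2, top X); M blocks with input 220 remaining.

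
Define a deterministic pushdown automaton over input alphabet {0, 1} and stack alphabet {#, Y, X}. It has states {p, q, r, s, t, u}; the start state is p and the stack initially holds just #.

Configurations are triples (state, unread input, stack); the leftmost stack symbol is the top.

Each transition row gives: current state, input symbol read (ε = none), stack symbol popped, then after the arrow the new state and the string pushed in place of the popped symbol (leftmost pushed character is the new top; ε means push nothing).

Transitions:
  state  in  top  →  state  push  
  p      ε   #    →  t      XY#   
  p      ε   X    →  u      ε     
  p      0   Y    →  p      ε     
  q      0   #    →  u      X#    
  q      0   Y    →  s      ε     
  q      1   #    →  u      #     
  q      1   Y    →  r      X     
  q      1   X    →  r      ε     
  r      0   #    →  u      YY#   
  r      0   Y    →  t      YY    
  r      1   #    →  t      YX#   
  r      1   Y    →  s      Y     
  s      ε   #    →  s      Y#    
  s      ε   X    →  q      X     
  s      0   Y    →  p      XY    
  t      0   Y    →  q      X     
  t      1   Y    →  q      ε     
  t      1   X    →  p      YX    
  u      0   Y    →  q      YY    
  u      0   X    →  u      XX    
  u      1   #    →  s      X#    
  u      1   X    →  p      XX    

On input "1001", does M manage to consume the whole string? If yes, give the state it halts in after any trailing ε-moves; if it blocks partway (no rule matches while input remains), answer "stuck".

r

(p, 1001, #)
  ε-move, top #: go to t, push XY# → (t, 1001, XY#)
  read 1, top X: go to p, push YX → (p, 001, YXY#)
  read 0, top Y: go to p, push ε → (p, 01, XY#)
  ε-move, top X: go to u, push ε → (u, 01, Y#)
  read 0, top Y: go to q, push YY → (q, 1, YY#)
  read 1, top Y: go to r, push X → (r, ε, XY#)
All input consumed; M is in state r.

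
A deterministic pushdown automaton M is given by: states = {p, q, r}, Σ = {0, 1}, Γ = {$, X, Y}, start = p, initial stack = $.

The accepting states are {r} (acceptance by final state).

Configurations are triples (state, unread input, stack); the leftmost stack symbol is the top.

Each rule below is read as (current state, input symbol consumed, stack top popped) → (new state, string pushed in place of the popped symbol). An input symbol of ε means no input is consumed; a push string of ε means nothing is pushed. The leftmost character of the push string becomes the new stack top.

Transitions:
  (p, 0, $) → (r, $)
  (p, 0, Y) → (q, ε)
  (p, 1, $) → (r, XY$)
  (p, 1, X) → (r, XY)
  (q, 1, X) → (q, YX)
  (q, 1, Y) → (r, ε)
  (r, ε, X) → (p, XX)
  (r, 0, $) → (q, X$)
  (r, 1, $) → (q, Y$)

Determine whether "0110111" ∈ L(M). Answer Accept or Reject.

(p, 0110111, $) ⊢ (r, 110111, $) ⊢ (q, 10111, Y$) ⊢ (r, 0111, $) ⊢ (q, 111, X$) ⊢ (q, 11, YX$) ⊢ (r, 1, X$) ⊢ (p, 1, XX$) ⊢ (r, ε, XYX$)
All input consumed; state r ∈ F.

Accept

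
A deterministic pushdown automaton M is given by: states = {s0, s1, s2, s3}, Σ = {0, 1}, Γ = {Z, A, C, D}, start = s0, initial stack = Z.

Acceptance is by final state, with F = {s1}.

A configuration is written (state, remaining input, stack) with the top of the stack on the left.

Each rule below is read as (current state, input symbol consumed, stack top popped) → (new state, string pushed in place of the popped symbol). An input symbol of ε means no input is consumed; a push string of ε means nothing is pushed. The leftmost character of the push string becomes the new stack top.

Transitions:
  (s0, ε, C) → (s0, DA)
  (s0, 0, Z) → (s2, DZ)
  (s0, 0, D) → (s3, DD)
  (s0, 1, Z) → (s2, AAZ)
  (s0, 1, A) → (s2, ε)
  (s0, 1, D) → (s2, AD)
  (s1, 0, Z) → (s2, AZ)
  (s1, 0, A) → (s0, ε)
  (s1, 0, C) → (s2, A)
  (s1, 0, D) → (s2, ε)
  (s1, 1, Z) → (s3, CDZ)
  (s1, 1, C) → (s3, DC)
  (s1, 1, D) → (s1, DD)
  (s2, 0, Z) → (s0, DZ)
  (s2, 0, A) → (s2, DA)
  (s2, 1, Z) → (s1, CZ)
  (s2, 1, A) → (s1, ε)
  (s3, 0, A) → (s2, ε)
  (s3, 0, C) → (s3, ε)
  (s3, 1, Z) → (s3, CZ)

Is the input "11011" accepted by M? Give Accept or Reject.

(s0, 11011, Z)
  read 1, top Z: go to s2, push AAZ → (s2, 1011, AAZ)
  read 1, top A: go to s1, push ε → (s1, 011, AZ)
  read 0, top A: go to s0, push ε → (s0, 11, Z)
  read 1, top Z: go to s2, push AAZ → (s2, 1, AAZ)
  read 1, top A: go to s1, push ε → (s1, ε, AZ)
All input consumed; state s1 ∈ F.

Accept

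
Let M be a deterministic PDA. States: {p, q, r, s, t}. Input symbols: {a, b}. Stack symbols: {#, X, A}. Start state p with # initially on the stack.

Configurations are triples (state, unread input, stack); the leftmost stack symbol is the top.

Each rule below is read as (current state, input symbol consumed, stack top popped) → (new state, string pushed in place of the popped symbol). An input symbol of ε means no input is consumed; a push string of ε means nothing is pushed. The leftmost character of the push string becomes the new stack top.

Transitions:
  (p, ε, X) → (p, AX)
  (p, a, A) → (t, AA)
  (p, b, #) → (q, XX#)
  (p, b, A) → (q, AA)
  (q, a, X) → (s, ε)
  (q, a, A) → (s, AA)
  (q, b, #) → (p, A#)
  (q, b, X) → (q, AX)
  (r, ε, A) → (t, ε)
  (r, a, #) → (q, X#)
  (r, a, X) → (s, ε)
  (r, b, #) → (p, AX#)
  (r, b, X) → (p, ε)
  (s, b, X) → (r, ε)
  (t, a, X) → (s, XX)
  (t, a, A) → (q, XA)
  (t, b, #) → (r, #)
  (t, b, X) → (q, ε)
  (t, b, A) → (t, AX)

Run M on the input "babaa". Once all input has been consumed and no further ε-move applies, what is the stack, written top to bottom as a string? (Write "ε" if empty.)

#

(p, babaa, #) ⊢ (q, abaa, XX#) ⊢ (s, baa, X#) ⊢ (r, aa, #) ⊢ (q, a, X#) ⊢ (s, ε, #)
All input consumed in state s with stack #.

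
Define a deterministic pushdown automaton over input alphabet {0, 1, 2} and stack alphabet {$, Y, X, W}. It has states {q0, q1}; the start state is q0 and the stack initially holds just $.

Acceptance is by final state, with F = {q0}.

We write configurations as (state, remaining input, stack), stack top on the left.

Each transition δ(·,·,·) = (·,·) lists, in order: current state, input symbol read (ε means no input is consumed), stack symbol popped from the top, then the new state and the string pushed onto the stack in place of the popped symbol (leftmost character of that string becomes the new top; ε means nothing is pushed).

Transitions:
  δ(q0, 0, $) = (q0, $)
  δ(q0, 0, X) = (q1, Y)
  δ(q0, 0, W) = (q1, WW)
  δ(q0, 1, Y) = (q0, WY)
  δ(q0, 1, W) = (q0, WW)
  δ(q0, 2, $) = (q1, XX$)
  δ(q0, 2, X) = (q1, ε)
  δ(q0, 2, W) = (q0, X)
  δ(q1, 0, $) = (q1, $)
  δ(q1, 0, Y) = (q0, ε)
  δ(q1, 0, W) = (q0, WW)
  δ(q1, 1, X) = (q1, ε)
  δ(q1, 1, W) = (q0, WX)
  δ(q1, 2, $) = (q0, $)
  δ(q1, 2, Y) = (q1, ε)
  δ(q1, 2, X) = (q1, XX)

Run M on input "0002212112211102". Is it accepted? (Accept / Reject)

(q0, 0002212112211102, $)
  read 0, top $: go to q0, push $ → (q0, 002212112211102, $)
  read 0, top $: go to q0, push $ → (q0, 02212112211102, $)
  read 0, top $: go to q0, push $ → (q0, 2212112211102, $)
  read 2, top $: go to q1, push XX$ → (q1, 212112211102, XX$)
  read 2, top X: go to q1, push XX → (q1, 12112211102, XXX$)
  read 1, top X: go to q1, push ε → (q1, 2112211102, XX$)
  read 2, top X: go to q1, push XX → (q1, 112211102, XXX$)
  read 1, top X: go to q1, push ε → (q1, 12211102, XX$)
  read 1, top X: go to q1, push ε → (q1, 2211102, X$)
  read 2, top X: go to q1, push XX → (q1, 211102, XX$)
  read 2, top X: go to q1, push XX → (q1, 11102, XXX$)
  read 1, top X: go to q1, push ε → (q1, 1102, XX$)
  read 1, top X: go to q1, push ε → (q1, 102, X$)
  read 1, top X: go to q1, push ε → (q1, 02, $)
  read 0, top $: go to q1, push $ → (q1, 2, $)
  read 2, top $: go to q0, push $ → (q0, ε, $)
All input consumed; state q0 ∈ F.

Accept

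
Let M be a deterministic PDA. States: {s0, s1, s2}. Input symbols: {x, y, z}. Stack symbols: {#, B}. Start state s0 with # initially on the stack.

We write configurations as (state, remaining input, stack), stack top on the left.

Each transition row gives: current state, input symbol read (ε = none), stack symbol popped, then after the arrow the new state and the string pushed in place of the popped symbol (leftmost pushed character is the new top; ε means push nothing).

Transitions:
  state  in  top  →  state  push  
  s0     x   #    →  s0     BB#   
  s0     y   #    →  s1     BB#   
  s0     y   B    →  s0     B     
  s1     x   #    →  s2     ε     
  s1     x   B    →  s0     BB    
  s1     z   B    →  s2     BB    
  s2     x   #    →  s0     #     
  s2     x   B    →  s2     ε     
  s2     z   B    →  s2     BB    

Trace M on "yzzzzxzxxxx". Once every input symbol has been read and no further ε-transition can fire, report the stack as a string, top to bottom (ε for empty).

(s0, yzzzzxzxxxx, #) ⊢ (s1, zzzzxzxxxx, BB#) ⊢ (s2, zzzxzxxxx, BBB#) ⊢ (s2, zzxzxxxx, BBBB#) ⊢ (s2, zxzxxxx, BBBBB#) ⊢ (s2, xzxxxx, BBBBBB#) ⊢ (s2, zxxxx, BBBBB#) ⊢ (s2, xxxx, BBBBBB#) ⊢ (s2, xxx, BBBBB#) ⊢ (s2, xx, BBBB#) ⊢ (s2, x, BBB#) ⊢ (s2, ε, BB#)
All input consumed in state s2 with stack BB#.

BB#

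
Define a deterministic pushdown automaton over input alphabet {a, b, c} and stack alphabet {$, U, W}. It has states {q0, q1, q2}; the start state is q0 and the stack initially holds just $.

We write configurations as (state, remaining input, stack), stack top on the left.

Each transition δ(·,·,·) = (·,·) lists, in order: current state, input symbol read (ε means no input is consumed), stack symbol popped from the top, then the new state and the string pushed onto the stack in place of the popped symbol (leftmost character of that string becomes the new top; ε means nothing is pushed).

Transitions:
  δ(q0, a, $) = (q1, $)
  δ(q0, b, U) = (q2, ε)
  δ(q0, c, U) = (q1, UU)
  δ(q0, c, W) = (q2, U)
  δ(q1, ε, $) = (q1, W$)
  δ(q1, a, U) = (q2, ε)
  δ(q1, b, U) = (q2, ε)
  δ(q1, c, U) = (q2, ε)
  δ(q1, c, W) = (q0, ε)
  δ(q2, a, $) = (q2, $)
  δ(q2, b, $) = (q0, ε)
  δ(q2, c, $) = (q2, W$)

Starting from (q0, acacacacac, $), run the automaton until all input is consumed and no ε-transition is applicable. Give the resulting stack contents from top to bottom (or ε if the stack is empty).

(q0, acacacacac, $)
  read a, top $: go to q1, push $ → (q1, cacacacac, $)
  ε-move, top $: go to q1, push W$ → (q1, cacacacac, W$)
  read c, top W: go to q0, push ε → (q0, acacacac, $)
  read a, top $: go to q1, push $ → (q1, cacacac, $)
  ε-move, top $: go to q1, push W$ → (q1, cacacac, W$)
  read c, top W: go to q0, push ε → (q0, acacac, $)
  read a, top $: go to q1, push $ → (q1, cacac, $)
  ε-move, top $: go to q1, push W$ → (q1, cacac, W$)
  read c, top W: go to q0, push ε → (q0, acac, $)
  read a, top $: go to q1, push $ → (q1, cac, $)
  ε-move, top $: go to q1, push W$ → (q1, cac, W$)
  read c, top W: go to q0, push ε → (q0, ac, $)
  read a, top $: go to q1, push $ → (q1, c, $)
  ε-move, top $: go to q1, push W$ → (q1, c, W$)
  read c, top W: go to q0, push ε → (q0, ε, $)
All input consumed in state q0 with stack $.

$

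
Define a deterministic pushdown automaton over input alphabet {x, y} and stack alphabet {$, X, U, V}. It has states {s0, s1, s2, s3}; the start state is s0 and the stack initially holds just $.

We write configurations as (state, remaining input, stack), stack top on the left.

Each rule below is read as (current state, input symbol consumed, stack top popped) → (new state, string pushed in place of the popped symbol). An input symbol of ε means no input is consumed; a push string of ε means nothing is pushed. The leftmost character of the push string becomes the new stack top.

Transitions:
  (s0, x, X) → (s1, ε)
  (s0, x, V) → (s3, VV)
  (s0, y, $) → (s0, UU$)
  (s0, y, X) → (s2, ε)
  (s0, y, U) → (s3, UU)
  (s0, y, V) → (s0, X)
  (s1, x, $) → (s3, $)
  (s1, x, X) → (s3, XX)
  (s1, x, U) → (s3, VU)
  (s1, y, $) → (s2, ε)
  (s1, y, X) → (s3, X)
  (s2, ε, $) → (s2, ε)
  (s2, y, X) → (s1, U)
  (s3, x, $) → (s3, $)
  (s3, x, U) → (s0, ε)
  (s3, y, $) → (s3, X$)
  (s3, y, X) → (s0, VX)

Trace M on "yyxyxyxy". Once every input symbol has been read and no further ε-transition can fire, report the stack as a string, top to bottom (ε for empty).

UUU$

(s0, yyxyxyxy, $) ⊢ (s0, yxyxyxy, UU$) ⊢ (s3, xyxyxy, UUU$) ⊢ (s0, yxyxy, UU$) ⊢ (s3, xyxy, UUU$) ⊢ (s0, yxy, UU$) ⊢ (s3, xy, UUU$) ⊢ (s0, y, UU$) ⊢ (s3, ε, UUU$)
All input consumed in state s3 with stack UUU$.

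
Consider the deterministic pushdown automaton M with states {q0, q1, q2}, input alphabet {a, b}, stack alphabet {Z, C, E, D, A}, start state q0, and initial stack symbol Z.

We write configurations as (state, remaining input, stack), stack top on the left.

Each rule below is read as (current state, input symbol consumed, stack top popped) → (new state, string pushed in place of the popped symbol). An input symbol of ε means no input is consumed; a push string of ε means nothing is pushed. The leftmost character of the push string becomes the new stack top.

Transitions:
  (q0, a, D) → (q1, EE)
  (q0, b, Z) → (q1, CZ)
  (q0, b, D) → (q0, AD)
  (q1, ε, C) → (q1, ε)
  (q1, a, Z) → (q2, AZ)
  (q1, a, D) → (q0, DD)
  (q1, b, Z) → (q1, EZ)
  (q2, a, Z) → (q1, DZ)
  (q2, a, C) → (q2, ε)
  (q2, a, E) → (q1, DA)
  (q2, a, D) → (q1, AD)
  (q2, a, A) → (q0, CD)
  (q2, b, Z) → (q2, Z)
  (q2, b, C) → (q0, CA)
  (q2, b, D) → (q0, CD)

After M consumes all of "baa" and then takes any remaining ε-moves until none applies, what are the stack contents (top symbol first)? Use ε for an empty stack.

(q0, baa, Z)
  read b, top Z: go to q1, push CZ → (q1, aa, CZ)
  ε-move, top C: go to q1, push ε → (q1, aa, Z)
  read a, top Z: go to q2, push AZ → (q2, a, AZ)
  read a, top A: go to q0, push CD → (q0, ε, CDZ)
All input consumed in state q0 with stack CDZ.

CDZ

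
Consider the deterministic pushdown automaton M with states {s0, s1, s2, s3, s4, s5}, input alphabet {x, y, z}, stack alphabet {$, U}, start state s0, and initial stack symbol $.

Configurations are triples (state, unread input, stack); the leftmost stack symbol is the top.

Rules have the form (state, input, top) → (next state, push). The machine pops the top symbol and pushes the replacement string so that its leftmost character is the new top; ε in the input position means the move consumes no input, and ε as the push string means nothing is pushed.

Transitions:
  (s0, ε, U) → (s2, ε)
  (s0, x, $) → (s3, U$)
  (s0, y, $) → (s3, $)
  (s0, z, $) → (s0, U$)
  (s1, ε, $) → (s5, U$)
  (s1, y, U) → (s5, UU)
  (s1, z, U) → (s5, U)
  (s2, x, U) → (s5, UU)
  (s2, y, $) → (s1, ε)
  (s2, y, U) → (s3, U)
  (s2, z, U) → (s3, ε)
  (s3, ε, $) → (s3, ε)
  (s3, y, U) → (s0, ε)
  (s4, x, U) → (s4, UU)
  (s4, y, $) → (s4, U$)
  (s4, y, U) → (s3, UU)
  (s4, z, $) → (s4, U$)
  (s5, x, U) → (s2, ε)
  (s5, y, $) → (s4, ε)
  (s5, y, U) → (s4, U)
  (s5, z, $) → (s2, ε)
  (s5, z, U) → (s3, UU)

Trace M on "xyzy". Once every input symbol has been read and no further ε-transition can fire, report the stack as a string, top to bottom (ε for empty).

ε

(s0, xyzy, $) ⊢ (s3, yzy, U$) ⊢ (s0, zy, $) ⊢ (s0, y, U$) ⊢ (s2, y, $) ⊢ (s1, ε, ε)
All input consumed in state s1 with stack ε.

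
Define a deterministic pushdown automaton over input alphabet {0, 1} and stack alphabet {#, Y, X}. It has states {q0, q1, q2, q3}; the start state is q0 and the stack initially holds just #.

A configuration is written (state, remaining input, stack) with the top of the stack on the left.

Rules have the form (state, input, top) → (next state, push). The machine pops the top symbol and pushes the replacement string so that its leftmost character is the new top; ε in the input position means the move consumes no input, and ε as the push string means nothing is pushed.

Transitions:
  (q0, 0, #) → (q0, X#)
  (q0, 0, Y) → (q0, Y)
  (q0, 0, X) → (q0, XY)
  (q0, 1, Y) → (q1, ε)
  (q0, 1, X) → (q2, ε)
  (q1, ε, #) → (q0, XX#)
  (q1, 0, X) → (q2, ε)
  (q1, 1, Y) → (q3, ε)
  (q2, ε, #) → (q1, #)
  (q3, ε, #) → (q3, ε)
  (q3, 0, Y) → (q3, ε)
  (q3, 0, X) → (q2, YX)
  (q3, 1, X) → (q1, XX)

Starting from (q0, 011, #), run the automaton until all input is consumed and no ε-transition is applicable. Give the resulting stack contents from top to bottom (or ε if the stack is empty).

(q0, 011, #) ⊢ (q0, 11, X#) ⊢ (q2, 1, #) ⊢ (q1, 1, #) ⊢ (q0, 1, XX#) ⊢ (q2, ε, X#)
All input consumed in state q2 with stack X#.

X#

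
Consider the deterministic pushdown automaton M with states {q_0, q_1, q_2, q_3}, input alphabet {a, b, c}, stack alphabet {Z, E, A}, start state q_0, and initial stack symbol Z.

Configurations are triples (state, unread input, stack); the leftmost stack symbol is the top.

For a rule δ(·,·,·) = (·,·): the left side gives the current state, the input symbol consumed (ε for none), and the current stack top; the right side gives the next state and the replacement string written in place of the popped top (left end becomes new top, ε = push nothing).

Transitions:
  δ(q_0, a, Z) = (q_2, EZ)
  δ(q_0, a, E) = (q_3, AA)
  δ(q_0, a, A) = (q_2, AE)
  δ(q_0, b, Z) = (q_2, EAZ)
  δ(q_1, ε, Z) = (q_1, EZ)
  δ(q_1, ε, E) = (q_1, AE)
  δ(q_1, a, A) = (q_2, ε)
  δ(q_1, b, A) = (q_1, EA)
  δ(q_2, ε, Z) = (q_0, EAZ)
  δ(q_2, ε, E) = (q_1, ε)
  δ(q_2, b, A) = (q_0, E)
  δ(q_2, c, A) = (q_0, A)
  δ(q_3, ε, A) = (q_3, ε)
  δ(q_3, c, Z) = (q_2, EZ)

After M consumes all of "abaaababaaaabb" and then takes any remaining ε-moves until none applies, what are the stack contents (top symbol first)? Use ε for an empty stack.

AEAEAEZ

(q_0, abaaababaaaabb, Z)
  read a, top Z: go to q_2, push EZ → (q_2, baaababaaaabb, EZ)
  ε-move, top E: go to q_1, push ε → (q_1, baaababaaaabb, Z)
  ε-move, top Z: go to q_1, push EZ → (q_1, baaababaaaabb, EZ)
  ε-move, top E: go to q_1, push AE → (q_1, baaababaaaabb, AEZ)
  read b, top A: go to q_1, push EA → (q_1, aaababaaaabb, EAEZ)
  ε-move, top E: go to q_1, push AE → (q_1, aaababaaaabb, AEAEZ)
  read a, top A: go to q_2, push ε → (q_2, aababaaaabb, EAEZ)
  ε-move, top E: go to q_1, push ε → (q_1, aababaaaabb, AEZ)
  read a, top A: go to q_2, push ε → (q_2, ababaaaabb, EZ)
  ε-move, top E: go to q_1, push ε → (q_1, ababaaaabb, Z)
  ε-move, top Z: go to q_1, push EZ → (q_1, ababaaaabb, EZ)
  ε-move, top E: go to q_1, push AE → (q_1, ababaaaabb, AEZ)
  read a, top A: go to q_2, push ε → (q_2, babaaaabb, EZ)
  ε-move, top E: go to q_1, push ε → (q_1, babaaaabb, Z)
  ε-move, top Z: go to q_1, push EZ → (q_1, babaaaabb, EZ)
  ε-move, top E: go to q_1, push AE → (q_1, babaaaabb, AEZ)
  read b, top A: go to q_1, push EA → (q_1, abaaaabb, EAEZ)
  ε-move, top E: go to q_1, push AE → (q_1, abaaaabb, AEAEZ)
  read a, top A: go to q_2, push ε → (q_2, baaaabb, EAEZ)
  ε-move, top E: go to q_1, push ε → (q_1, baaaabb, AEZ)
  read b, top A: go to q_1, push EA → (q_1, aaaabb, EAEZ)
  ε-move, top E: go to q_1, push AE → (q_1, aaaabb, AEAEZ)
  read a, top A: go to q_2, push ε → (q_2, aaabb, EAEZ)
  ε-move, top E: go to q_1, push ε → (q_1, aaabb, AEZ)
  read a, top A: go to q_2, push ε → (q_2, aabb, EZ)
  ε-move, top E: go to q_1, push ε → (q_1, aabb, Z)
  ε-move, top Z: go to q_1, push EZ → (q_1, aabb, EZ)
  ε-move, top E: go to q_1, push AE → (q_1, aabb, AEZ)
  read a, top A: go to q_2, push ε → (q_2, abb, EZ)
  ε-move, top E: go to q_1, push ε → (q_1, abb, Z)
  ε-move, top Z: go to q_1, push EZ → (q_1, abb, EZ)
  ε-move, top E: go to q_1, push AE → (q_1, abb, AEZ)
  read a, top A: go to q_2, push ε → (q_2, bb, EZ)
  ε-move, top E: go to q_1, push ε → (q_1, bb, Z)
  ε-move, top Z: go to q_1, push EZ → (q_1, bb, EZ)
  ε-move, top E: go to q_1, push AE → (q_1, bb, AEZ)
  read b, top A: go to q_1, push EA → (q_1, b, EAEZ)
  ε-move, top E: go to q_1, push AE → (q_1, b, AEAEZ)
  read b, top A: go to q_1, push EA → (q_1, ε, EAEAEZ)
  ε-move, top E: go to q_1, push AE → (q_1, ε, AEAEAEZ)
All input consumed in state q_1 with stack AEAEAEZ.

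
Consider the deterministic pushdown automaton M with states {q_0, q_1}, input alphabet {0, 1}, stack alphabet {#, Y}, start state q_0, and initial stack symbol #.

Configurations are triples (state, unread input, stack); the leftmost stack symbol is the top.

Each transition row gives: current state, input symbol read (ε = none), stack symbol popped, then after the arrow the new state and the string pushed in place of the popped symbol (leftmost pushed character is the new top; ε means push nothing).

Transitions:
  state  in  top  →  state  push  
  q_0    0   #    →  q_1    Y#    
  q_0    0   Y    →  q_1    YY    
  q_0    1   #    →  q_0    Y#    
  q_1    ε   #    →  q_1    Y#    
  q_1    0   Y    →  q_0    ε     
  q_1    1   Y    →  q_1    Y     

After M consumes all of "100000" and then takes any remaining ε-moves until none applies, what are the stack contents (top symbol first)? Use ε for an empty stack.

YY#

(q_0, 100000, #)
  read 1, top #: go to q_0, push Y# → (q_0, 00000, Y#)
  read 0, top Y: go to q_1, push YY → (q_1, 0000, YY#)
  read 0, top Y: go to q_0, push ε → (q_0, 000, Y#)
  read 0, top Y: go to q_1, push YY → (q_1, 00, YY#)
  read 0, top Y: go to q_0, push ε → (q_0, 0, Y#)
  read 0, top Y: go to q_1, push YY → (q_1, ε, YY#)
All input consumed in state q_1 with stack YY#.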